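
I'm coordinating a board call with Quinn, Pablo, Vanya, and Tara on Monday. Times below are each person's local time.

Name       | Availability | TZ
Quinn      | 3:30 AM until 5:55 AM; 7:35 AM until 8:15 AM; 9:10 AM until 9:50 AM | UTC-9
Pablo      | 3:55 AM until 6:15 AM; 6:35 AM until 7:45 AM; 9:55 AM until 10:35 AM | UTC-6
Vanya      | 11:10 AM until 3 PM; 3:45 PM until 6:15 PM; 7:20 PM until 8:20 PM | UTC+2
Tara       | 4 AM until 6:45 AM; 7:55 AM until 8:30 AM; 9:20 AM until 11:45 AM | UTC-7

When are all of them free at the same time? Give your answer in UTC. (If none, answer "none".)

Quinn in UTC: 12:30-14:55, 16:35-17:15, 18:10-18:50 (add 9h to convert from UTC-9).
Pablo in UTC: 09:55-12:15, 12:35-13:45, 15:55-16:35 (add 6h to convert from UTC-6).
Vanya in UTC: 09:10-13:00, 13:45-16:15, 17:20-18:20 (subtract 2h to convert from UTC+2).
Tara in UTC: 11:00-13:45, 14:55-15:30, 16:20-18:45 (add 7h to convert from UTC-7).
Quinn ∩ Pablo: 12:35-13:45.
Quinn ∩ Pablo ∩ Vanya: 12:35-13:00.
Quinn ∩ Pablo ∩ Vanya ∩ Tara: 12:35-13:00.

12:35-13:00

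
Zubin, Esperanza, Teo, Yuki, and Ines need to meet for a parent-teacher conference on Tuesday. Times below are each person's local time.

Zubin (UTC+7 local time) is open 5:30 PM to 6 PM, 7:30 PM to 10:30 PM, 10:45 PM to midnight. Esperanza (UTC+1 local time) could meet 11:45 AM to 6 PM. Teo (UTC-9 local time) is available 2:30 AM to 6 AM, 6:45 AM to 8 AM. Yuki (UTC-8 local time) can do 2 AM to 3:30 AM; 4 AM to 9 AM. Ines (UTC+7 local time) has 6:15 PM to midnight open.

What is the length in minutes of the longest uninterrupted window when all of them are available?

150

Zubin in UTC: 10:30-11:00, 12:30-15:30, 15:45-17:00 (subtract 7h to convert from UTC+7).
Esperanza in UTC: 10:45-17:00 (subtract 1h to convert from UTC+1).
Teo in UTC: 11:30-15:00, 15:45-17:00 (add 9h to convert from UTC-9).
Yuki in UTC: 10:00-11:30, 12:00-17:00 (add 8h to convert from UTC-8).
Ines in UTC: 11:15-17:00 (subtract 7h to convert from UTC+7).
Zubin ∩ Esperanza: 10:45-11:00, 12:30-15:30, 15:45-17:00.
Zubin ∩ Esperanza ∩ Teo: 12:30-15:00, 15:45-17:00.
Zubin ∩ Esperanza ∩ Teo ∩ Yuki: 12:30-15:00, 15:45-17:00.
Zubin ∩ Esperanza ∩ Teo ∩ Yuki ∩ Ines: 12:30-15:00, 15:45-17:00.
The longest is 12:30-15:00 at 150 minutes.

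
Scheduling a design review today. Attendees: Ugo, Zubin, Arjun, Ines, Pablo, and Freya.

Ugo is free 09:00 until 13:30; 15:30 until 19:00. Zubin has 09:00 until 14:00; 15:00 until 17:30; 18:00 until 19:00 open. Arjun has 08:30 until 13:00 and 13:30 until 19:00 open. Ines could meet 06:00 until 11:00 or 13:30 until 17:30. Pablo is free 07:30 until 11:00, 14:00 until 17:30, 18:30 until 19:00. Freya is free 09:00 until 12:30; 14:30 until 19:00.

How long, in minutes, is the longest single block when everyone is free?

Ugo ∩ Zubin: 09:00-13:30, 15:30-17:30, 18:00-19:00.
Ugo ∩ Zubin ∩ Arjun: 09:00-13:00, 15:30-17:30, 18:00-19:00.
Ugo ∩ Zubin ∩ Arjun ∩ Ines: 09:00-11:00, 15:30-17:30.
Ugo ∩ Zubin ∩ Arjun ∩ Ines ∩ Pablo: 09:00-11:00, 15:30-17:30.
Ugo ∩ Zubin ∩ Arjun ∩ Ines ∩ Pablo ∩ Freya: 09:00-11:00, 15:30-17:30.
So the common availability across everyone is 09:00-11:00, 15:30-17:30.
The longest is 09:00-11:00 at 120 minutes.

120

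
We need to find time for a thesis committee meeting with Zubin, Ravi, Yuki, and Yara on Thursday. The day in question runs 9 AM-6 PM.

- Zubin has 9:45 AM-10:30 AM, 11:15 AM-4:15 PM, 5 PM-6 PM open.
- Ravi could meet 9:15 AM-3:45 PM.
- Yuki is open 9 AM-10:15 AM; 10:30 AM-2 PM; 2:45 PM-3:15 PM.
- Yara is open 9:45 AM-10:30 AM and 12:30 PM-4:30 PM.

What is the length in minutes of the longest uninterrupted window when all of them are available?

Zubin ∩ Ravi: 09:45-10:30, 11:15-15:45.
Zubin ∩ Ravi ∩ Yuki: 09:45-10:15, 11:15-14:00, 14:45-15:15.
Zubin ∩ Ravi ∩ Yuki ∩ Yara: 09:45-10:15, 12:30-14:00, 14:45-15:15.
The longest is 12:30-14:00 at 90 minutes.

90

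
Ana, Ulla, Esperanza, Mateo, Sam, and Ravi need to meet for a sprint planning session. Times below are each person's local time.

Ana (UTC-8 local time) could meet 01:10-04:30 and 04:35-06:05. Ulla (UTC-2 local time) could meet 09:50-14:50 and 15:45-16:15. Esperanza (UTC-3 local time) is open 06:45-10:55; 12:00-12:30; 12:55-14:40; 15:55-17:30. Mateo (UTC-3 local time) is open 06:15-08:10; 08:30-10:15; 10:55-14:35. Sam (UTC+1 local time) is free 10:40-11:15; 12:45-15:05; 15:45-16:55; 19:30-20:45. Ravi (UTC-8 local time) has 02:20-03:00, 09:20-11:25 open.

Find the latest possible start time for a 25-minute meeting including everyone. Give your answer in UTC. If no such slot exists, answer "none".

Ana in UTC: 09:10-12:30, 12:35-14:05 (add 8h to convert from UTC-8).
Ulla in UTC: 11:50-16:50, 17:45-18:15 (add 2h to convert from UTC-2).
Esperanza in UTC: 09:45-13:55, 15:00-15:30, 15:55-17:40, 18:55-20:30 (add 3h to convert from UTC-3).
Mateo in UTC: 09:15-11:10, 11:30-13:15, 13:55-17:35 (add 3h to convert from UTC-3).
Sam in UTC: 09:40-10:15, 11:45-14:05, 14:45-15:55, 18:30-19:45 (subtract 1h to convert from UTC+1).
Ravi in UTC: 10:20-11:00, 17:20-19:25 (add 8h to convert from UTC-8).
Ana ∩ Ulla: 11:50-12:30, 12:35-14:05.
Ana ∩ Ulla ∩ Esperanza: 11:50-12:30, 12:35-13:55.
Ana ∩ Ulla ∩ Esperanza ∩ Mateo: 11:50-12:30, 12:35-13:15.
Ana ∩ Ulla ∩ Esperanza ∩ Mateo ∩ Sam: 11:50-12:30, 12:35-13:15.
Ana ∩ Ulla ∩ Esperanza ∩ Mateo ∩ Sam ∩ Ravi: ∅.
There is no time when everyone is free.
No common window is at least 25 minutes long.

none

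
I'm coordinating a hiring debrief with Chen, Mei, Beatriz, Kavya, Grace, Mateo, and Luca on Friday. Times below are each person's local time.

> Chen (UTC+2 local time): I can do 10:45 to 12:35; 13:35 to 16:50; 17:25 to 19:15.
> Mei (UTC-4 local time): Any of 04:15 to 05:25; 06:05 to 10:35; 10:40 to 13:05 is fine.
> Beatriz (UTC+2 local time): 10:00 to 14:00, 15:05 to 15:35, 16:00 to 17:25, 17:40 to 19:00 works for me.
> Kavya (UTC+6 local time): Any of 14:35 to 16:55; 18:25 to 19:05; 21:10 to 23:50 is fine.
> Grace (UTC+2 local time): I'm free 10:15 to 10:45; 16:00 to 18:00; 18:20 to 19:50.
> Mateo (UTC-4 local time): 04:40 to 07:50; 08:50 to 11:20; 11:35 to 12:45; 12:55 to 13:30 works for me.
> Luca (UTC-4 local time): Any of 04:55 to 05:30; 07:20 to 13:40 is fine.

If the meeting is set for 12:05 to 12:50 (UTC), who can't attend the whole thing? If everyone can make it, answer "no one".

Beatriz, Grace, Kavya, Mateo

Chen in UTC: 08:45-10:35, 11:35-14:50, 15:25-17:15 (subtract 2h to convert from UTC+2).
Mei in UTC: 08:15-09:25, 10:05-14:35, 14:40-17:05 (add 4h to convert from UTC-4).
Beatriz in UTC: 08:00-12:00, 13:05-13:35, 14:00-15:25, 15:40-17:00 (subtract 2h to convert from UTC+2).
Kavya in UTC: 08:35-10:55, 12:25-13:05, 15:10-17:50 (subtract 6h to convert from UTC+6).
Grace in UTC: 08:15-08:45, 14:00-16:00, 16:20-17:50 (subtract 2h to convert from UTC+2).
Mateo in UTC: 08:40-11:50, 12:50-15:20, 15:35-16:45, 16:55-17:30 (add 4h to convert from UTC-4).
Luca in UTC: 08:55-09:30, 11:20-17:40 (add 4h to convert from UTC-4).
Chen: free for 12:05-12:50. Mei: free for 12:05-12:50. Beatriz: not fully free for 12:05-12:50. Kavya: not fully free for 12:05-12:50. Grace: not fully free for 12:05-12:50. Mateo: not fully free for 12:05-12:50. Luca: free for 12:05-12:50.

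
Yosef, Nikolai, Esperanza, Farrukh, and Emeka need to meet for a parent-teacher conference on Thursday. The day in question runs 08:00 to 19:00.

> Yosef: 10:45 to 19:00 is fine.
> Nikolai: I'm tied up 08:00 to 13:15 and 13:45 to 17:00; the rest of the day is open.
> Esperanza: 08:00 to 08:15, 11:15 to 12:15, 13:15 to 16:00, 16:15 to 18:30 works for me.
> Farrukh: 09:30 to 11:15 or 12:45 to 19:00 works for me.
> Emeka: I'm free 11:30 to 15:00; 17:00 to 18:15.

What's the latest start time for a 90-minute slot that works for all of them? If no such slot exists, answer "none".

none

Yosef free: 10:45-19:00.
Nikolai free: 13:15-13:45, 17:00-19:00 (invert busy blocks within the working day).
Esperanza free: 08:00-08:15, 11:15-12:15, 13:15-16:00, 16:15-18:30.
Farrukh free: 09:30-11:15, 12:45-19:00.
Emeka free: 11:30-15:00, 17:00-18:15.
Yosef ∩ Nikolai: 13:15-13:45, 17:00-19:00.
Yosef ∩ Nikolai ∩ Esperanza: 13:15-13:45, 17:00-18:30.
Yosef ∩ Nikolai ∩ Esperanza ∩ Farrukh: 13:15-13:45, 17:00-18:30.
Yosef ∩ Nikolai ∩ Esperanza ∩ Farrukh ∩ Emeka: 13:15-13:45, 17:00-18:15.
No common window is at least 90 minutes long.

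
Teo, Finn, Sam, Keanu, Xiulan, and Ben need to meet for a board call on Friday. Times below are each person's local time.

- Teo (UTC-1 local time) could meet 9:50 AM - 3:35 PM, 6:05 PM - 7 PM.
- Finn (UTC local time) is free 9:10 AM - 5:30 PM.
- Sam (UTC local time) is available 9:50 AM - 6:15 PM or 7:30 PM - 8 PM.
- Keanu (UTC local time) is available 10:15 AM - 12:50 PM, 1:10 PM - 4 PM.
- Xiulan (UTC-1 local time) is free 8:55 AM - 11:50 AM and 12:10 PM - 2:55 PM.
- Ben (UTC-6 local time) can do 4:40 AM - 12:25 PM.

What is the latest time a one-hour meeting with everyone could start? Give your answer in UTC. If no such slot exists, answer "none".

Teo in UTC: 10:50-16:35, 19:05-20:00 (add 1h to convert from UTC-1).
Finn in UTC: 09:10-17:30.
Sam in UTC: 09:50-18:15, 19:30-20:00.
Keanu in UTC: 10:15-12:50, 13:10-16:00.
Xiulan in UTC: 09:55-12:50, 13:10-15:55 (add 1h to convert from UTC-1).
Ben in UTC: 10:40-18:25 (add 6h to convert from UTC-6).
Teo ∩ Finn: 10:50-16:35.
Teo ∩ Finn ∩ Sam: 10:50-16:35.
Teo ∩ Finn ∩ Sam ∩ Keanu: 10:50-12:50, 13:10-16:00.
Teo ∩ Finn ∩ Sam ∩ Keanu ∩ Xiulan: 10:50-12:50, 13:10-15:55.
Teo ∩ Finn ∩ Sam ∩ Keanu ∩ Xiulan ∩ Ben: 10:50-12:50, 13:10-15:55.
The last common window of at least 60 minutes is 13:10-15:55; a 60-minute meeting can start as late as 14:55 and still end by 15:55.

14:55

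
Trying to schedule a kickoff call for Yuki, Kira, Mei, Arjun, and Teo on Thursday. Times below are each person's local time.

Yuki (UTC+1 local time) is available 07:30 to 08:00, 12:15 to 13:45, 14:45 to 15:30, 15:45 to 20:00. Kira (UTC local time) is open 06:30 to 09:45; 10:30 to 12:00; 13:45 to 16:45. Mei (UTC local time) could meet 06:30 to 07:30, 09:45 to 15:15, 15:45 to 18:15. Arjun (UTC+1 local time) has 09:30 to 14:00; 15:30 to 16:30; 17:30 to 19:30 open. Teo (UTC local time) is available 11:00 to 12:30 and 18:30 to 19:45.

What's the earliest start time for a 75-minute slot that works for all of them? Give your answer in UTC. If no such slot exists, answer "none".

none

Yuki in UTC: 06:30-07:00, 11:15-12:45, 13:45-14:30, 14:45-19:00 (subtract 1h to convert from UTC+1).
Kira in UTC: 06:30-09:45, 10:30-12:00, 13:45-16:45.
Mei in UTC: 06:30-07:30, 09:45-15:15, 15:45-18:15.
Arjun in UTC: 08:30-13:00, 14:30-15:30, 16:30-18:30 (subtract 1h to convert from UTC+1).
Teo in UTC: 11:00-12:30, 18:30-19:45.
Yuki ∩ Kira: 06:30-07:00, 11:15-12:00, 13:45-14:30, 14:45-16:45.
Yuki ∩ Kira ∩ Mei: 06:30-07:00, 11:15-12:00, 13:45-14:30, 14:45-15:15, 15:45-16:45.
Yuki ∩ Kira ∩ Mei ∩ Arjun: 11:15-12:00, 14:45-15:15, 16:30-16:45.
Yuki ∩ Kira ∩ Mei ∩ Arjun ∩ Teo: 11:15-12:00.
No common window is at least 75 minutes long.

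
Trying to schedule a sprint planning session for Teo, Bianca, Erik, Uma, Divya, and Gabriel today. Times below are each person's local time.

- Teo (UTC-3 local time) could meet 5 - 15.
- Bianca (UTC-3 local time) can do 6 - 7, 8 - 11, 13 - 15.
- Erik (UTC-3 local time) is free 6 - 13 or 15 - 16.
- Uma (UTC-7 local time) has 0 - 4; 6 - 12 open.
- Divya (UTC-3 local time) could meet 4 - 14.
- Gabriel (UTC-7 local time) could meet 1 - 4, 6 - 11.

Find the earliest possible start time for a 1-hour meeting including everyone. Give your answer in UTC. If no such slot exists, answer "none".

09:00

Teo in UTC: 08:00-18:00 (add 3h to convert from UTC-3).
Bianca in UTC: 09:00-10:00, 11:00-14:00, 16:00-18:00 (add 3h to convert from UTC-3).
Erik in UTC: 09:00-16:00, 18:00-19:00 (add 3h to convert from UTC-3).
Uma in UTC: 07:00-11:00, 13:00-19:00 (add 7h to convert from UTC-7).
Divya in UTC: 07:00-17:00 (add 3h to convert from UTC-3).
Gabriel in UTC: 08:00-11:00, 13:00-18:00 (add 7h to convert from UTC-7).
Teo ∩ Bianca: 09:00-10:00, 11:00-14:00, 16:00-18:00.
Teo ∩ Bianca ∩ Erik: 09:00-10:00, 11:00-14:00.
Teo ∩ Bianca ∩ Erik ∩ Uma: 09:00-10:00, 13:00-14:00.
Teo ∩ Bianca ∩ Erik ∩ Uma ∩ Divya: 09:00-10:00, 13:00-14:00.
Teo ∩ Bianca ∩ Erik ∩ Uma ∩ Divya ∩ Gabriel: 09:00-10:00, 13:00-14:00.
The first common window of at least 60 minutes is 09:00-10:00, so the earliest start is 09:00.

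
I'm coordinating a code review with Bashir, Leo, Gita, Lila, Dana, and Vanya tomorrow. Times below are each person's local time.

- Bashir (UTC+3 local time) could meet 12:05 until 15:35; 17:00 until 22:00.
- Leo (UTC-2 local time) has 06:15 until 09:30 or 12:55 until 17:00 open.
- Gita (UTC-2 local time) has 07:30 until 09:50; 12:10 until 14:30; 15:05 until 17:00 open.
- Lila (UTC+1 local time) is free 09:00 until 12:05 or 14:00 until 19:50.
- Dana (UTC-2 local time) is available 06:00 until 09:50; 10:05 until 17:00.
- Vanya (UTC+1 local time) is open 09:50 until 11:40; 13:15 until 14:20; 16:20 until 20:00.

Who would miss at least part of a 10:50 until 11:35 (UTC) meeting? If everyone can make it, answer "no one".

Leo, Lila, Vanya

Bashir in UTC: 09:05-12:35, 14:00-19:00 (subtract 3h to convert from UTC+3).
Leo in UTC: 08:15-11:30, 14:55-19:00 (add 2h to convert from UTC-2).
Gita in UTC: 09:30-11:50, 14:10-16:30, 17:05-19:00 (add 2h to convert from UTC-2).
Lila in UTC: 08:00-11:05, 13:00-18:50 (subtract 1h to convert from UTC+1).
Dana in UTC: 08:00-11:50, 12:05-19:00 (add 2h to convert from UTC-2).
Vanya in UTC: 08:50-10:40, 12:15-13:20, 15:20-19:00 (subtract 1h to convert from UTC+1).
Bashir: free for 10:50-11:35. Leo: not fully free for 10:50-11:35. Gita: free for 10:50-11:35. Lila: not fully free for 10:50-11:35. Dana: free for 10:50-11:35. Vanya: not fully free for 10:50-11:35.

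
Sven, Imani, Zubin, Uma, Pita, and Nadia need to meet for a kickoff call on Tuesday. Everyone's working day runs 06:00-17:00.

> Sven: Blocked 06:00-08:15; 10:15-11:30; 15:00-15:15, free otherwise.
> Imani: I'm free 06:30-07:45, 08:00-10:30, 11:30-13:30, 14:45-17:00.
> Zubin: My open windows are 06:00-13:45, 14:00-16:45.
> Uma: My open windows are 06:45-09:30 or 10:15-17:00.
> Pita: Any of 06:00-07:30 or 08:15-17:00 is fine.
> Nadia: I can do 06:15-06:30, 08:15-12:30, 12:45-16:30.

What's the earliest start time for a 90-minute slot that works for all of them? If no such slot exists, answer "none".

Sven free: 08:15-10:15, 11:30-15:00, 15:15-17:00 (invert busy blocks within the working day).
Imani free: 06:30-07:45, 08:00-10:30, 11:30-13:30, 14:45-17:00.
Zubin free: 06:00-13:45, 14:00-16:45.
Uma free: 06:45-09:30, 10:15-17:00.
Pita free: 06:00-07:30, 08:15-17:00.
Nadia free: 06:15-06:30, 08:15-12:30, 12:45-16:30.
Sven ∩ Imani: 08:15-10:15, 11:30-13:30, 14:45-15:00, 15:15-17:00.
Sven ∩ Imani ∩ Zubin: 08:15-10:15, 11:30-13:30, 14:45-15:00, 15:15-16:45.
Sven ∩ Imani ∩ Zubin ∩ Uma: 08:15-09:30, 11:30-13:30, 14:45-15:00, 15:15-16:45.
Sven ∩ Imani ∩ Zubin ∩ Uma ∩ Pita: 08:15-09:30, 11:30-13:30, 14:45-15:00, 15:15-16:45.
Sven ∩ Imani ∩ Zubin ∩ Uma ∩ Pita ∩ Nadia: 08:15-09:30, 11:30-12:30, 12:45-13:30, 14:45-15:00, 15:15-16:30.
No common window is at least 90 minutes long.

none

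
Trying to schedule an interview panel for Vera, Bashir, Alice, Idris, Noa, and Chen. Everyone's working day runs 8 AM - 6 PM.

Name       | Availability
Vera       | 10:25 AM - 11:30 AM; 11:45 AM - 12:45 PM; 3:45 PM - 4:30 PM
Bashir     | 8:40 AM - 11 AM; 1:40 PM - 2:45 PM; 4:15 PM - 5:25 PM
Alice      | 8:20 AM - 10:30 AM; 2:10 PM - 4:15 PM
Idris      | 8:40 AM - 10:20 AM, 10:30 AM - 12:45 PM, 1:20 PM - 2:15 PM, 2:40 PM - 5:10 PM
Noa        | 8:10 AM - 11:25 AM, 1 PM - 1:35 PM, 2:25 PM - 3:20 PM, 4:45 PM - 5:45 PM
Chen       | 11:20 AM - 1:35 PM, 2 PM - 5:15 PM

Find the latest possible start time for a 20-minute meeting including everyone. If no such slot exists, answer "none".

none

Vera ∩ Bashir: 10:25-11:00, 16:15-16:30.
Vera ∩ Bashir ∩ Alice: 10:25-10:30.
Vera ∩ Bashir ∩ Alice ∩ Idris: ∅.
Vera ∩ Bashir ∩ Alice ∩ Idris ∩ Noa: ∅.
Vera ∩ Bashir ∩ Alice ∩ Idris ∩ Noa ∩ Chen: ∅.
There is no time when everyone is free.
No common window is at least 20 minutes long.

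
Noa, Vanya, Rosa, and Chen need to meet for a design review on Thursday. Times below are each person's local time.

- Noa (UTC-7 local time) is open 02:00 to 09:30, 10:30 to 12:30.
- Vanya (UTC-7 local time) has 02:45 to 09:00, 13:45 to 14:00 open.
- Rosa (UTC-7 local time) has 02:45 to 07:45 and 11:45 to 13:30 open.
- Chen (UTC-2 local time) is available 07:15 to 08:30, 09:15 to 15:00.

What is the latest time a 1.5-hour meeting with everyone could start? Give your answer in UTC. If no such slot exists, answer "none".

13:15

Noa in UTC: 09:00-16:30, 17:30-19:30 (add 7h to convert from UTC-7).
Vanya in UTC: 09:45-16:00, 20:45-21:00 (add 7h to convert from UTC-7).
Rosa in UTC: 09:45-14:45, 18:45-20:30 (add 7h to convert from UTC-7).
Chen in UTC: 09:15-10:30, 11:15-17:00 (add 2h to convert from UTC-2).
Noa ∩ Vanya: 09:45-16:00.
Noa ∩ Vanya ∩ Rosa: 09:45-14:45.
Noa ∩ Vanya ∩ Rosa ∩ Chen: 09:45-10:30, 11:15-14:45.
The last common window of at least 90 minutes is 11:15-14:45; a 90-minute meeting can start as late as 13:15 and still end by 14:45.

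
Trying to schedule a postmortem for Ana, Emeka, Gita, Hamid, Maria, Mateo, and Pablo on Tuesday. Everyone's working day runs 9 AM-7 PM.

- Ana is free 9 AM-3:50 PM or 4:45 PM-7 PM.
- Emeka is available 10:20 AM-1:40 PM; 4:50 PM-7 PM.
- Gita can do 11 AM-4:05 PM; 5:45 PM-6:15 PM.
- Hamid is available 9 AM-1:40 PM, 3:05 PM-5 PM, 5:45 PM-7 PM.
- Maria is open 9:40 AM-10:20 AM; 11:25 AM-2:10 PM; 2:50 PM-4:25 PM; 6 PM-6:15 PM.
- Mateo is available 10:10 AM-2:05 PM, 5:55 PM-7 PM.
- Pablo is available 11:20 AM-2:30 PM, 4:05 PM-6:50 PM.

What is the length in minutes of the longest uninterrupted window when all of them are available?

Ana ∩ Emeka: 10:20-13:40, 16:50-19:00.
Ana ∩ Emeka ∩ Gita: 11:00-13:40, 17:45-18:15.
Ana ∩ Emeka ∩ Gita ∩ Hamid: 11:00-13:40, 17:45-18:15.
Ana ∩ Emeka ∩ Gita ∩ Hamid ∩ Maria: 11:25-13:40, 18:00-18:15.
Ana ∩ Emeka ∩ Gita ∩ Hamid ∩ Maria ∩ Mateo: 11:25-13:40, 18:00-18:15.
Ana ∩ Emeka ∩ Gita ∩ Hamid ∩ Maria ∩ Mateo ∩ Pablo: 11:25-13:40, 18:00-18:15.
The longest is 11:25-13:40 at 135 minutes.

135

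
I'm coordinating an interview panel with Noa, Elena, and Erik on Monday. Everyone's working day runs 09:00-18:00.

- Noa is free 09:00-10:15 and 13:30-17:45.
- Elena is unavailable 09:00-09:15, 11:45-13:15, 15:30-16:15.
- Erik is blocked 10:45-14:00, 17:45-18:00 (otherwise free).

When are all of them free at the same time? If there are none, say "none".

09:15-10:15, 14:00-15:30, 16:15-17:45

Noa free: 09:00-10:15, 13:30-17:45.
Elena free: 09:15-11:45, 13:15-15:30, 16:15-18:00 (invert busy blocks within the working day).
Erik free: 09:00-10:45, 14:00-17:45 (invert busy blocks within the working day).
Noa ∩ Elena: 09:15-10:15, 13:30-15:30, 16:15-17:45.
Noa ∩ Elena ∩ Erik: 09:15-10:15, 14:00-15:30, 16:15-17:45.
Those are the intersection windows.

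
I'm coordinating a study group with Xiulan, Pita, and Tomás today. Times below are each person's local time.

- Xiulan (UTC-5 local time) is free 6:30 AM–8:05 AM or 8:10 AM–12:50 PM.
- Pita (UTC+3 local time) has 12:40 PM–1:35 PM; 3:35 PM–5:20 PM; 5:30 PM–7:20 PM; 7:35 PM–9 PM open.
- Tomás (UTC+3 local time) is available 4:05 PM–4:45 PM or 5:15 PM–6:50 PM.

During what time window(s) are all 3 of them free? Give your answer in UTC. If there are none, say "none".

Xiulan in UTC: 11:30-13:05, 13:10-17:50 (add 5h to convert from UTC-5).
Pita in UTC: 09:40-10:35, 12:35-14:20, 14:30-16:20, 16:35-18:00 (subtract 3h to convert from UTC+3).
Tomás in UTC: 13:05-13:45, 14:15-15:50 (subtract 3h to convert from UTC+3).
Xiulan ∩ Pita: 12:35-13:05, 13:10-14:20, 14:30-16:20, 16:35-17:50.
Xiulan ∩ Pita ∩ Tomás: 13:10-13:45, 14:15-14:20, 14:30-15:50.

13:10-13:45, 14:15-14:20, 14:30-15:50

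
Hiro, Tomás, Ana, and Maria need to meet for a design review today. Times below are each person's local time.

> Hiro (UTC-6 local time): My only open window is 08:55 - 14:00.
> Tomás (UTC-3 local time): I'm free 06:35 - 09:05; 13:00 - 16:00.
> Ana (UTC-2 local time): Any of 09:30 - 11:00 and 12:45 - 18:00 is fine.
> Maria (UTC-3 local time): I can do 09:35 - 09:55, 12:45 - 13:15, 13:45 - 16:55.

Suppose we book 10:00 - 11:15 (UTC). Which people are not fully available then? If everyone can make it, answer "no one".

Hiro in UTC: 14:55-20:00 (add 6h to convert from UTC-6).
Tomás in UTC: 09:35-12:05, 16:00-19:00 (add 3h to convert from UTC-3).
Ana in UTC: 11:30-13:00, 14:45-20:00 (add 2h to convert from UTC-2).
Maria in UTC: 12:35-12:55, 15:45-16:15, 16:45-19:55 (add 3h to convert from UTC-3).
Hiro: not fully free for 10:00-11:15. Tomás: free for 10:00-11:15. Ana: not fully free for 10:00-11:15. Maria: not fully free for 10:00-11:15.

Ana, Hiro, Maria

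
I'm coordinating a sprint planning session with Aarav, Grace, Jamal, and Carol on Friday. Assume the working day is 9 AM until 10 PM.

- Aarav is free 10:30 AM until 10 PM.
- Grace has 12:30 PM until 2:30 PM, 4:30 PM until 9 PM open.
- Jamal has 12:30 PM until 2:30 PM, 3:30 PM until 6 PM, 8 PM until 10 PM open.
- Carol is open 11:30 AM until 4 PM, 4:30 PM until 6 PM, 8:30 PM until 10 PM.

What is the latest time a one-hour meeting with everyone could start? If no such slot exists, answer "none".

Aarav ∩ Grace: 12:30-14:30, 16:30-21:00.
Aarav ∩ Grace ∩ Jamal: 12:30-14:30, 16:30-18:00, 20:00-21:00.
Aarav ∩ Grace ∩ Jamal ∩ Carol: 12:30-14:30, 16:30-18:00, 20:30-21:00.
The last common window of at least 60 minutes is 16:30-18:00; a 60-minute meeting can start as late as 17:00 and still end by 18:00.

17:00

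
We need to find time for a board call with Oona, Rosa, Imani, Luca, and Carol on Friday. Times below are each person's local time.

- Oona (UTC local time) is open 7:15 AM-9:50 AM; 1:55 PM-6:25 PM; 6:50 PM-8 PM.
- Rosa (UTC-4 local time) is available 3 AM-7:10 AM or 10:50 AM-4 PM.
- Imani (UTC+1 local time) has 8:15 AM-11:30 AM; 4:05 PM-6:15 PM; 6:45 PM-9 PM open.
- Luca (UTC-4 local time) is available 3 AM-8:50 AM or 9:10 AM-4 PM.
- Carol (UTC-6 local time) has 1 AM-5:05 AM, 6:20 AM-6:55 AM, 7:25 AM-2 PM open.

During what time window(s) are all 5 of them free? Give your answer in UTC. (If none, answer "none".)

Oona in UTC: 07:15-09:50, 13:55-18:25, 18:50-20:00.
Rosa in UTC: 07:00-11:10, 14:50-20:00 (add 4h to convert from UTC-4).
Imani in UTC: 07:15-10:30, 15:05-17:15, 17:45-20:00 (subtract 1h to convert from UTC+1).
Luca in UTC: 07:00-12:50, 13:10-20:00 (add 4h to convert from UTC-4).
Carol in UTC: 07:00-11:05, 12:20-12:55, 13:25-20:00 (add 6h to convert from UTC-6).
Oona ∩ Rosa: 07:15-09:50, 14:50-18:25, 18:50-20:00.
Oona ∩ Rosa ∩ Imani: 07:15-09:50, 15:05-17:15, 17:45-18:25, 18:50-20:00.
Oona ∩ Rosa ∩ Imani ∩ Luca: 07:15-09:50, 15:05-17:15, 17:45-18:25, 18:50-20:00.
Oona ∩ Rosa ∩ Imani ∩ Luca ∩ Carol: 07:15-09:50, 15:05-17:15, 17:45-18:25, 18:50-20:00.

07:15-09:50, 15:05-17:15, 17:45-18:25, 18:50-20:00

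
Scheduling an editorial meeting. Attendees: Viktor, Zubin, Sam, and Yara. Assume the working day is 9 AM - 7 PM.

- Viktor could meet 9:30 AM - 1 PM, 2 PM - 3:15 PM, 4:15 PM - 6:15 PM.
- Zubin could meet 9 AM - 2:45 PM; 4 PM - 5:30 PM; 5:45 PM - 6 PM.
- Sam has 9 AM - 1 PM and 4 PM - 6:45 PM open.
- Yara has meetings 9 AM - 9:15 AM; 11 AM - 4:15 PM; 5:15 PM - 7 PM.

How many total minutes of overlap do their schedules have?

150

Viktor free: 09:30-13:00, 14:00-15:15, 16:15-18:15.
Zubin free: 09:00-14:45, 16:00-17:30, 17:45-18:00.
Sam free: 09:00-13:00, 16:00-18:45.
Yara free: 09:15-11:00, 16:15-17:15 (invert busy blocks within the working day).
Viktor ∩ Zubin: 09:30-13:00, 14:00-14:45, 16:15-17:30, 17:45-18:00.
Viktor ∩ Zubin ∩ Sam: 09:30-13:00, 16:15-17:30, 17:45-18:00.
Viktor ∩ Zubin ∩ Sam ∩ Yara: 09:30-11:00, 16:15-17:15.
Summing the common windows: 90 + 60 = 150 minutes.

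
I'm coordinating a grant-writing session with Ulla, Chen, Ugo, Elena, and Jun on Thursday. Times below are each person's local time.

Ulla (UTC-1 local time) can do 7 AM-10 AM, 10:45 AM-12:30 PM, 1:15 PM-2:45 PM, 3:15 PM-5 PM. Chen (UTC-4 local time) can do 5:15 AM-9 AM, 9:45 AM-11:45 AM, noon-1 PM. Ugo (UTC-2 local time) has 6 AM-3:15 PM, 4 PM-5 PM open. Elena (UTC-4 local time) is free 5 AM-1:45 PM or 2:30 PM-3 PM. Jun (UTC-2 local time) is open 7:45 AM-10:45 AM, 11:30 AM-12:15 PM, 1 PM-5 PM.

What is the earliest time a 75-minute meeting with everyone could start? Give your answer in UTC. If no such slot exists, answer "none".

Ulla in UTC: 08:00-11:00, 11:45-13:30, 14:15-15:45, 16:15-18:00 (add 1h to convert from UTC-1).
Chen in UTC: 09:15-13:00, 13:45-15:45, 16:00-17:00 (add 4h to convert from UTC-4).
Ugo in UTC: 08:00-17:15, 18:00-19:00 (add 2h to convert from UTC-2).
Elena in UTC: 09:00-17:45, 18:30-19:00 (add 4h to convert from UTC-4).
Jun in UTC: 09:45-12:45, 13:30-14:15, 15:00-19:00 (add 2h to convert from UTC-2).
Ulla ∩ Chen: 09:15-11:00, 11:45-13:00, 14:15-15:45, 16:15-17:00.
Ulla ∩ Chen ∩ Ugo: 09:15-11:00, 11:45-13:00, 14:15-15:45, 16:15-17:00.
Ulla ∩ Chen ∩ Ugo ∩ Elena: 09:15-11:00, 11:45-13:00, 14:15-15:45, 16:15-17:00.
Ulla ∩ Chen ∩ Ugo ∩ Elena ∩ Jun: 09:45-11:00, 11:45-12:45, 15:00-15:45, 16:15-17:00.
Those are the intersection windows.
The first common window of at least 75 minutes is 09:45-11:00, so the earliest start is 09:45.

09:45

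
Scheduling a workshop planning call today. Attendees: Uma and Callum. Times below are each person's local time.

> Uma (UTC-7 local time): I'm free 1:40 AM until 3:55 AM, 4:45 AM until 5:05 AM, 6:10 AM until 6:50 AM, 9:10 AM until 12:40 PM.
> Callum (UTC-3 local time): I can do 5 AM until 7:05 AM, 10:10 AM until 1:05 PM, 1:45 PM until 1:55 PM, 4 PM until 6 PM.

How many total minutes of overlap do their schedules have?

Uma in UTC: 08:40-10:55, 11:45-12:05, 13:10-13:50, 16:10-19:40 (add 7h to convert from UTC-7).
Callum in UTC: 08:00-10:05, 13:10-16:05, 16:45-16:55, 19:00-21:00 (add 3h to convert from UTC-3).
Uma ∩ Callum: 08:40-10:05, 13:10-13:50, 16:45-16:55, 19:00-19:40.
Summing the common windows: 85 + 40 + 10 + 40 = 175 minutes.

175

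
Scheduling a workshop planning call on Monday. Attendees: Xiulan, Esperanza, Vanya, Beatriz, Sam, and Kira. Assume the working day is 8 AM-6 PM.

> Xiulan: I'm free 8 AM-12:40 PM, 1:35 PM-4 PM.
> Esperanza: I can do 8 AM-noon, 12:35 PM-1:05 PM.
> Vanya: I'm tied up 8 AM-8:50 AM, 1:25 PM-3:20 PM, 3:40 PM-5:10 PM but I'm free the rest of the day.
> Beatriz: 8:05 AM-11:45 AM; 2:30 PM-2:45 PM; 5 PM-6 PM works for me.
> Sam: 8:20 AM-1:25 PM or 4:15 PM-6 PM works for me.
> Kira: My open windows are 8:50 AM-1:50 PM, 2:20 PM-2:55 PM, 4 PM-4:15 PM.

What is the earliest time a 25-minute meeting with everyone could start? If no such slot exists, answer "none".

Xiulan free: 08:00-12:40, 13:35-16:00.
Esperanza free: 08:00-12:00, 12:35-13:05.
Vanya free: 08:50-13:25, 15:20-15:40, 17:10-18:00 (invert busy blocks within the working day).
Beatriz free: 08:05-11:45, 14:30-14:45, 17:00-18:00.
Sam free: 08:20-13:25, 16:15-18:00.
Kira free: 08:50-13:50, 14:20-14:55, 16:00-16:15.
Xiulan ∩ Esperanza: 08:00-12:00, 12:35-12:40.
Xiulan ∩ Esperanza ∩ Vanya: 08:50-12:00, 12:35-12:40.
Xiulan ∩ Esperanza ∩ Vanya ∩ Beatriz: 08:50-11:45.
Xiulan ∩ Esperanza ∩ Vanya ∩ Beatriz ∩ Sam: 08:50-11:45.
Xiulan ∩ Esperanza ∩ Vanya ∩ Beatriz ∩ Sam ∩ Kira: 08:50-11:45.
The first common window of at least 25 minutes is 08:50-11:45, so the earliest start is 08:50.

08:50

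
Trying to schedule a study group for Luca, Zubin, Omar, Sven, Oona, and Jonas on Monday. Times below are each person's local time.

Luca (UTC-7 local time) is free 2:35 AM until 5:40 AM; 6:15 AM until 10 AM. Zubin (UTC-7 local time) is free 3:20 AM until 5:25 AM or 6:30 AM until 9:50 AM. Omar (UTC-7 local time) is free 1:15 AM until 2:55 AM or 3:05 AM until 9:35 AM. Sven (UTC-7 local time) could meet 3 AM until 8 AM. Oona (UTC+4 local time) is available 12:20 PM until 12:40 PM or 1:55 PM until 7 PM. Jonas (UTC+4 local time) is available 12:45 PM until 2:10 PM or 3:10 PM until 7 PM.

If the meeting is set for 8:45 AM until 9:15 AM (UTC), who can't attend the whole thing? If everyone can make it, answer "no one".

Luca, Oona, Sven, Zubin

Luca in UTC: 09:35-12:40, 13:15-17:00 (add 7h to convert from UTC-7).
Zubin in UTC: 10:20-12:25, 13:30-16:50 (add 7h to convert from UTC-7).
Omar in UTC: 08:15-09:55, 10:05-16:35 (add 7h to convert from UTC-7).
Sven in UTC: 10:00-15:00 (add 7h to convert from UTC-7).
Oona in UTC: 08:20-08:40, 09:55-15:00 (subtract 4h to convert from UTC+4).
Jonas in UTC: 08:45-10:10, 11:10-15:00 (subtract 4h to convert from UTC+4).
Luca: not fully free for 08:45-09:15. Zubin: not fully free for 08:45-09:15. Omar: free for 08:45-09:15. Sven: not fully free for 08:45-09:15. Oona: not fully free for 08:45-09:15. Jonas: free for 08:45-09:15.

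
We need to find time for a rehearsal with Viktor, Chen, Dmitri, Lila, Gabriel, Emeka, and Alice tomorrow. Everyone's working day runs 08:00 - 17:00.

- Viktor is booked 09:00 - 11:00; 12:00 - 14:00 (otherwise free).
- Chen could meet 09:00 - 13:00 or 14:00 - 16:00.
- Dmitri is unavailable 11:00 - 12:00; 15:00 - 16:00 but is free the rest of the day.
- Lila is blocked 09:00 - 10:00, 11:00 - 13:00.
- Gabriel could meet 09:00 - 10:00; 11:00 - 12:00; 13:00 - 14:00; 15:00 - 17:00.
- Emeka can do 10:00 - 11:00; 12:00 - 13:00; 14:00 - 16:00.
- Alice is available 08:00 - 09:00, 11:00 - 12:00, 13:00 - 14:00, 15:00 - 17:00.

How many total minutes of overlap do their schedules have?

Viktor free: 08:00-09:00, 11:00-12:00, 14:00-17:00 (invert busy blocks within the working day).
Chen free: 09:00-13:00, 14:00-16:00.
Dmitri free: 08:00-11:00, 12:00-15:00, 16:00-17:00 (invert busy blocks within the working day).
Lila free: 08:00-09:00, 10:00-11:00, 13:00-17:00 (invert busy blocks within the working day).
Gabriel free: 09:00-10:00, 11:00-12:00, 13:00-14:00, 15:00-17:00.
Emeka free: 10:00-11:00, 12:00-13:00, 14:00-16:00.
Alice free: 08:00-09:00, 11:00-12:00, 13:00-14:00, 15:00-17:00.
Viktor ∩ Chen: 11:00-12:00, 14:00-16:00.
Viktor ∩ Chen ∩ Dmitri: 14:00-15:00.
Viktor ∩ Chen ∩ Dmitri ∩ Lila: 14:00-15:00.
Viktor ∩ Chen ∩ Dmitri ∩ Lila ∩ Gabriel: ∅.
Viktor ∩ Chen ∩ Dmitri ∩ Lila ∩ Gabriel ∩ Emeka: ∅.
Viktor ∩ Chen ∩ Dmitri ∩ Lila ∩ Gabriel ∩ Emeka ∩ Alice: ∅.
There is no time when everyone is free.
There is no common window, so the total is 0 minutes.

0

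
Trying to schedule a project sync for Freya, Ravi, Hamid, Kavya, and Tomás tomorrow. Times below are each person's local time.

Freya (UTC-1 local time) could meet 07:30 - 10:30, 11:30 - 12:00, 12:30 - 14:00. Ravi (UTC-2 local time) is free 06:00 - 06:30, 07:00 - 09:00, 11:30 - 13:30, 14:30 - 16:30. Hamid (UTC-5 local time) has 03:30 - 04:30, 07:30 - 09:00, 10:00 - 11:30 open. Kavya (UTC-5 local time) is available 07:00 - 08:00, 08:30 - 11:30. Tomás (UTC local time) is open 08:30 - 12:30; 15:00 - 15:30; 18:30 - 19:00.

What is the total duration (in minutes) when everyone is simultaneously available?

0

Freya in UTC: 08:30-11:30, 12:30-13:00, 13:30-15:00 (add 1h to convert from UTC-1).
Ravi in UTC: 08:00-08:30, 09:00-11:00, 13:30-15:30, 16:30-18:30 (add 2h to convert from UTC-2).
Hamid in UTC: 08:30-09:30, 12:30-14:00, 15:00-16:30 (add 5h to convert from UTC-5).
Kavya in UTC: 12:00-13:00, 13:30-16:30 (add 5h to convert from UTC-5).
Tomás in UTC: 08:30-12:30, 15:00-15:30, 18:30-19:00.
Freya ∩ Ravi: 09:00-11:00, 13:30-15:00.
Freya ∩ Ravi ∩ Hamid: 09:00-09:30, 13:30-14:00.
Freya ∩ Ravi ∩ Hamid ∩ Kavya: 13:30-14:00.
Freya ∩ Ravi ∩ Hamid ∩ Kavya ∩ Tomás: ∅.
There is no time when everyone is free.
There is no common window, so the total is 0 minutes.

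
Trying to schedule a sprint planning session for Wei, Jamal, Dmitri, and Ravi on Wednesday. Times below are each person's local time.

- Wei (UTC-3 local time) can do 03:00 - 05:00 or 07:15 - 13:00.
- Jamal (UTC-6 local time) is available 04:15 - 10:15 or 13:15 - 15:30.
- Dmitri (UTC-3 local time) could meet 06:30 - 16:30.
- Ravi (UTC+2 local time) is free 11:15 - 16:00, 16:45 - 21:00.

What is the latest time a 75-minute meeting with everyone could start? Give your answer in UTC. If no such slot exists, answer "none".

14:45

Wei in UTC: 06:00-08:00, 10:15-16:00 (add 3h to convert from UTC-3).
Jamal in UTC: 10:15-16:15, 19:15-21:30 (add 6h to convert from UTC-6).
Dmitri in UTC: 09:30-19:30 (add 3h to convert from UTC-3).
Ravi in UTC: 09:15-14:00, 14:45-19:00 (subtract 2h to convert from UTC+2).
Wei ∩ Jamal: 10:15-16:00.
Wei ∩ Jamal ∩ Dmitri: 10:15-16:00.
Wei ∩ Jamal ∩ Dmitri ∩ Ravi: 10:15-14:00, 14:45-16:00.
The last common window of at least 75 minutes is 14:45-16:00; a 75-minute meeting can start as late as 14:45 and still end by 16:00.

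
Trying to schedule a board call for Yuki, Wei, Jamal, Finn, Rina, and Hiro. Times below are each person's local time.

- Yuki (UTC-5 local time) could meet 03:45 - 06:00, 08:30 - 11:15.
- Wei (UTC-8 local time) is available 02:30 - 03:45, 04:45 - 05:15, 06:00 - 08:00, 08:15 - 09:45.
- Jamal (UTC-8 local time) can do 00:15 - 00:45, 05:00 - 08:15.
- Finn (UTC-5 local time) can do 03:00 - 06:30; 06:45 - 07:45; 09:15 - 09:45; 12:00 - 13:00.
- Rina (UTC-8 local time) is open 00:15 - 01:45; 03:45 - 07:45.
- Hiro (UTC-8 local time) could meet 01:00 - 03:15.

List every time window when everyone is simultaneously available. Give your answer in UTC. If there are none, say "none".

none

Yuki in UTC: 08:45-11:00, 13:30-16:15 (add 5h to convert from UTC-5).
Wei in UTC: 10:30-11:45, 12:45-13:15, 14:00-16:00, 16:15-17:45 (add 8h to convert from UTC-8).
Jamal in UTC: 08:15-08:45, 13:00-16:15 (add 8h to convert from UTC-8).
Finn in UTC: 08:00-11:30, 11:45-12:45, 14:15-14:45, 17:00-18:00 (add 5h to convert from UTC-5).
Rina in UTC: 08:15-09:45, 11:45-15:45 (add 8h to convert from UTC-8).
Hiro in UTC: 09:00-11:15 (add 8h to convert from UTC-8).
Yuki ∩ Wei: 10:30-11:00, 14:00-16:00.
Yuki ∩ Wei ∩ Jamal: 14:00-16:00.
Yuki ∩ Wei ∩ Jamal ∩ Finn: 14:15-14:45.
Yuki ∩ Wei ∩ Jamal ∩ Finn ∩ Rina: 14:15-14:45.
Yuki ∩ Wei ∩ Jamal ∩ Finn ∩ Rina ∩ Hiro: ∅.
There is no time when everyone is free.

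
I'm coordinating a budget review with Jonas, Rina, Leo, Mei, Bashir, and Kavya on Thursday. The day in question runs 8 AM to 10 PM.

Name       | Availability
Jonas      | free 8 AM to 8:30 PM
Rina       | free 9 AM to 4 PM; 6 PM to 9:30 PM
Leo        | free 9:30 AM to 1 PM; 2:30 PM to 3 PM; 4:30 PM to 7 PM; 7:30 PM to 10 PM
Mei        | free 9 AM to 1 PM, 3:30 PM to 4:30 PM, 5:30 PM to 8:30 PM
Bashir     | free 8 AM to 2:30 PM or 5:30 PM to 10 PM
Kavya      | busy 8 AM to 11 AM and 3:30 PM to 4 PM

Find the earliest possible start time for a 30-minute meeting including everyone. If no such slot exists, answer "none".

11:00

Jonas free: 08:00-20:30.
Rina free: 09:00-16:00, 18:00-21:30.
Leo free: 09:30-13:00, 14:30-15:00, 16:30-19:00, 19:30-22:00.
Mei free: 09:00-13:00, 15:30-16:30, 17:30-20:30.
Bashir free: 08:00-14:30, 17:30-22:00.
Kavya free: 11:00-15:30, 16:00-22:00 (invert busy blocks within the working day).
Jonas ∩ Rina: 09:00-16:00, 18:00-20:30.
Jonas ∩ Rina ∩ Leo: 09:30-13:00, 14:30-15:00, 18:00-19:00, 19:30-20:30.
Jonas ∩ Rina ∩ Leo ∩ Mei: 09:30-13:00, 18:00-19:00, 19:30-20:30.
Jonas ∩ Rina ∩ Leo ∩ Mei ∩ Bashir: 09:30-13:00, 18:00-19:00, 19:30-20:30.
Jonas ∩ Rina ∩ Leo ∩ Mei ∩ Bashir ∩ Kavya: 11:00-13:00, 18:00-19:00, 19:30-20:30.
The first common window of at least 30 minutes is 11:00-13:00, so the earliest start is 11:00.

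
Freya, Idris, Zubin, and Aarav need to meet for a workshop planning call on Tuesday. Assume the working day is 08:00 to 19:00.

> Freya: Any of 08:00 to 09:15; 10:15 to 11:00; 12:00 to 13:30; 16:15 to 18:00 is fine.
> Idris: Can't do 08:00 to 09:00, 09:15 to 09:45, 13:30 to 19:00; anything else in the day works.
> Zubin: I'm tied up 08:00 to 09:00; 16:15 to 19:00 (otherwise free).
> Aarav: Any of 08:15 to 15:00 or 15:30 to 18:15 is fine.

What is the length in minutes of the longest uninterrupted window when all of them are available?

90

Freya free: 08:00-09:15, 10:15-11:00, 12:00-13:30, 16:15-18:00.
Idris free: 09:00-09:15, 09:45-13:30 (invert busy blocks within the working day).
Zubin free: 09:00-16:15 (invert busy blocks within the working day).
Aarav free: 08:15-15:00, 15:30-18:15.
Freya ∩ Idris: 09:00-09:15, 10:15-11:00, 12:00-13:30.
Freya ∩ Idris ∩ Zubin: 09:00-09:15, 10:15-11:00, 12:00-13:30.
Freya ∩ Idris ∩ Zubin ∩ Aarav: 09:00-09:15, 10:15-11:00, 12:00-13:30.
The longest is 12:00-13:30 at 90 minutes.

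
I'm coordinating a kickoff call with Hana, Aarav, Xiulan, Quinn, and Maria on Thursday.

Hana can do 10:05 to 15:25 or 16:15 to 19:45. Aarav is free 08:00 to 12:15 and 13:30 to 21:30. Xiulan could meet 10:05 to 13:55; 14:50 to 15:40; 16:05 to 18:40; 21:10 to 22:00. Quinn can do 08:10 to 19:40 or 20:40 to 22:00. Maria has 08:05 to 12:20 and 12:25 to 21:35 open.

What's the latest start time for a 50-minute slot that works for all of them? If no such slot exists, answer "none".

Hana ∩ Aarav: 10:05-12:15, 13:30-15:25, 16:15-19:45.
Hana ∩ Aarav ∩ Xiulan: 10:05-12:15, 13:30-13:55, 14:50-15:25, 16:15-18:40.
Hana ∩ Aarav ∩ Xiulan ∩ Quinn: 10:05-12:15, 13:30-13:55, 14:50-15:25, 16:15-18:40.
Hana ∩ Aarav ∩ Xiulan ∩ Quinn ∩ Maria: 10:05-12:15, 13:30-13:55, 14:50-15:25, 16:15-18:40.
The last common window of at least 50 minutes is 16:15-18:40; a 50-minute meeting can start as late as 17:50 and still end by 18:40.

17:50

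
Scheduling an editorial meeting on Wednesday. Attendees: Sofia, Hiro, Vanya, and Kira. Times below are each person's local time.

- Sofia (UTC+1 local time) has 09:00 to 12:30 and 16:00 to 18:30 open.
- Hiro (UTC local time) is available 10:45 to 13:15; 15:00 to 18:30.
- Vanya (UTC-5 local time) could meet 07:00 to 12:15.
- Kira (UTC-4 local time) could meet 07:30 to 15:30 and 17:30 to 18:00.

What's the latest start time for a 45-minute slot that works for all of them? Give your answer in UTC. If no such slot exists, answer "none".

Sofia in UTC: 08:00-11:30, 15:00-17:30 (subtract 1h to convert from UTC+1).
Hiro in UTC: 10:45-13:15, 15:00-18:30.
Vanya in UTC: 12:00-17:15 (add 5h to convert from UTC-5).
Kira in UTC: 11:30-19:30, 21:30-22:00 (add 4h to convert from UTC-4).
Sofia ∩ Hiro: 10:45-11:30, 15:00-17:30.
Sofia ∩ Hiro ∩ Vanya: 15:00-17:15.
Sofia ∩ Hiro ∩ Vanya ∩ Kira: 15:00-17:15.
Those are the intersection windows.
The last common window of at least 45 minutes is 15:00-17:15; a 45-minute meeting can start as late as 16:30 and still end by 17:15.

16:30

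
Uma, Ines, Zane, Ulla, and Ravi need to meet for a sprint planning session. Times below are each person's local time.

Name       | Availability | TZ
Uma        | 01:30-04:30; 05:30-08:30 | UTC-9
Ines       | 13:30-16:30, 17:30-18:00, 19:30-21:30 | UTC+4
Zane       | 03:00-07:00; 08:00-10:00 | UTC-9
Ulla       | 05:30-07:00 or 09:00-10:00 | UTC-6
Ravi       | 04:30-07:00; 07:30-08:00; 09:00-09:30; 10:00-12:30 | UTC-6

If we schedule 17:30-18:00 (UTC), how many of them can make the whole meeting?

Uma in UTC: 10:30-13:30, 14:30-17:30 (add 9h to convert from UTC-9).
Ines in UTC: 09:30-12:30, 13:30-14:00, 15:30-17:30 (subtract 4h to convert from UTC+4).
Zane in UTC: 12:00-16:00, 17:00-19:00 (add 9h to convert from UTC-9).
Ulla in UTC: 11:30-13:00, 15:00-16:00 (add 6h to convert from UTC-6).
Ravi in UTC: 10:30-13:00, 13:30-14:00, 15:00-15:30, 16:00-18:30 (add 6h to convert from UTC-6).
Zane and Ravi can make the full 17:30-18:00 slot — that's 2.

2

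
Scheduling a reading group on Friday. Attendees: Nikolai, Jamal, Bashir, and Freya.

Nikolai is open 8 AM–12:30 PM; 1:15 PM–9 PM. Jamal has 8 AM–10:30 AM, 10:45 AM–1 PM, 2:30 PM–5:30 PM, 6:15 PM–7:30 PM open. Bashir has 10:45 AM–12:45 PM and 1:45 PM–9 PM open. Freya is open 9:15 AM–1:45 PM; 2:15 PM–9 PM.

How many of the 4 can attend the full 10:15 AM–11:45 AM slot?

Nikolai and Freya can make the full 10:15-11:45 slot — that's 2.

2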